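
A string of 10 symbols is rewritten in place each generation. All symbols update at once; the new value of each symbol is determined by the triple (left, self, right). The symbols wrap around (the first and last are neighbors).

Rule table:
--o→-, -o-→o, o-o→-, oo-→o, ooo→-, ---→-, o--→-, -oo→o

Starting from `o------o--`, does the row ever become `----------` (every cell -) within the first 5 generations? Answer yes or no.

generation 1: o------o--  (fixed point — unchanged through generation 5)
generation 5 is o------o--, still not uniform -

no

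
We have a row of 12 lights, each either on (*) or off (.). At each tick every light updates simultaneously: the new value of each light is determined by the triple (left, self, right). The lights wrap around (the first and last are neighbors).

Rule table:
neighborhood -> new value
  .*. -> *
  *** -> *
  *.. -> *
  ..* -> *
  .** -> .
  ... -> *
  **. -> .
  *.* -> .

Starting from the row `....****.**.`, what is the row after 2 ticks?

***....****.

****.**....*
***....****.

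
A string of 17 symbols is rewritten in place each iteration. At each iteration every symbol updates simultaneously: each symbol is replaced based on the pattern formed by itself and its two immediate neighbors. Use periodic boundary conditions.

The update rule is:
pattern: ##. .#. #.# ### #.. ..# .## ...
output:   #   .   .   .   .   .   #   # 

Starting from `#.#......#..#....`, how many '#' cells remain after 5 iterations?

11

....####......##.
###.#..#.####.##.
#.#......#..#.##.
....####......##.  (repeats iteration 1; period 3)
iteration 5: ###.#..#.####.##.
count of #: 11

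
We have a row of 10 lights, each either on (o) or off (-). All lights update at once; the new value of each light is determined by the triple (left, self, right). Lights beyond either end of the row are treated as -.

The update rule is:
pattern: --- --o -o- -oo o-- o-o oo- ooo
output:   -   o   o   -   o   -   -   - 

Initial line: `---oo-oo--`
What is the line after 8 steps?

--o-----o-
-ooo---ooo
o---o-o---
oo-oo-oo--
--------o-
-------ooo
------o---
-----ooo--

-----ooo--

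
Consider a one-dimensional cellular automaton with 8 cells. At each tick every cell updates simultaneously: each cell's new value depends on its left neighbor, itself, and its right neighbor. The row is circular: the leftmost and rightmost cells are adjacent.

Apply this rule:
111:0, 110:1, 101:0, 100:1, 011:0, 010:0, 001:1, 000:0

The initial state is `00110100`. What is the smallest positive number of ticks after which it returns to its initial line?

01010010
10001101
11010100
01000011
00100101
11011000
01001101
00110100

8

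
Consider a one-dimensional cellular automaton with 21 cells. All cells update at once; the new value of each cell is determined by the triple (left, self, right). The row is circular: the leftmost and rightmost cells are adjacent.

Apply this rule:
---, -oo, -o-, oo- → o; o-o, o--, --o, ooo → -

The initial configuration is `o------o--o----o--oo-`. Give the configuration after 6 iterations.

o-oooo-o--o-oo-o--oo-
o-o--o-o--o-oo-o--oo-
o-o--o-o--o-oo-o--oo-  (fixed point — unchanged through iteration 6)

o-o--o-o--o-oo-o--oo-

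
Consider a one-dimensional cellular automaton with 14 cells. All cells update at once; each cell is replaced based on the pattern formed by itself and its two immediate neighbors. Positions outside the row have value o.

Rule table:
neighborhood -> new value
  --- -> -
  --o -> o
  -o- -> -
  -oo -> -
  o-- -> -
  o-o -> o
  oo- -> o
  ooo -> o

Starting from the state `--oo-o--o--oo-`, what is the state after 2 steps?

step 1: -o-oo--o--o-oo
step 2: o-o-o-o--o-o-o

o-o-o-o--o-o-o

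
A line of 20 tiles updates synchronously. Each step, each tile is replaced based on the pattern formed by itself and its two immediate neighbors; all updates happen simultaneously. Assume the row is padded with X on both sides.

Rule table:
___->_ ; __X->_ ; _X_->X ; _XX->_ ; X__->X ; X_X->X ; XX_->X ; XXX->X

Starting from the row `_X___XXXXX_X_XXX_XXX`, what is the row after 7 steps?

XXXXXXXXX___XXXXXXX_

XXX___XXXXXXX_XXX_XX
XXXX___XXXXXXX_XXX_X
XXXXX___XXXXXXX_XXX_
XXXXXX___XXXXXXX_XXX
XXXXXXX___XXXXXXX_XX
XXXXXXXX___XXXXXXX_X
XXXXXXXXX___XXXXXXX_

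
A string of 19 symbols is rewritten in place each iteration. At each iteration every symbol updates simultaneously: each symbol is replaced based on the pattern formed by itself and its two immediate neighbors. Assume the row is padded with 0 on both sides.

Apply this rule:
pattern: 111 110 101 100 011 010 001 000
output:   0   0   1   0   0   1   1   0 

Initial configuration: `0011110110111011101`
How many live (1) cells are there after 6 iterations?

7

0100001001000100011
1100011011001100100
0000100100010001100
0001101100110010000
0010010001000110000
0110110011001000000
count of 1: 7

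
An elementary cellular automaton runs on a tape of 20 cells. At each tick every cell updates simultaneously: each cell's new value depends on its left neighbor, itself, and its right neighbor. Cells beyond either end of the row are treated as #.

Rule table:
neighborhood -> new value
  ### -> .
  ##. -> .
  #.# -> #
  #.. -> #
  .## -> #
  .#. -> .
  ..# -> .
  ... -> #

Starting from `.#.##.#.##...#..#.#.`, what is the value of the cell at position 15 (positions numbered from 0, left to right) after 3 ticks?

.

#.##.#.##.##..#..#.#
.##.#.##.##.#..#..##
##.#.##.##.#.#..#.#.
position 15 holds .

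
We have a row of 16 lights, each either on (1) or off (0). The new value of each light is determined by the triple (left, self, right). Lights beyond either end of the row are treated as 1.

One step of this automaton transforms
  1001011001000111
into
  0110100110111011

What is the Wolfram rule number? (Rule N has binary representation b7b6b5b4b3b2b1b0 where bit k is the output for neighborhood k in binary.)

position 14: 111 → 1  (bit 7 = 1)
position 0: 110 → 0  (bit 6 = 0)
position 4: 101 → 1  (bit 5 = 1)
position 1: 100 → 1  (bit 4 = 1)
position 5: 011 → 0  (bit 3 = 0)
position 3: 010 → 0  (bit 2 = 0)
position 2: 001 → 1  (bit 1 = 1)
position 11: 000 → 1  (bit 0 = 1)
bits b7..b0 = 10110011 = 179

179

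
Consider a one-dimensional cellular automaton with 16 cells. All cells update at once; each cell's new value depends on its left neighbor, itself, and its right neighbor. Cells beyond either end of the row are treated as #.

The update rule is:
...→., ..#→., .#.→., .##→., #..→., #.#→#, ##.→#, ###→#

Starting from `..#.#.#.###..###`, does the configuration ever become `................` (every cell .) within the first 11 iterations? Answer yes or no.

yes

...#.#.#.##...##
....#.#.#.#....#
.....#.#.#......
......#.#.......
.......#........
................
all cells are . at iteration 6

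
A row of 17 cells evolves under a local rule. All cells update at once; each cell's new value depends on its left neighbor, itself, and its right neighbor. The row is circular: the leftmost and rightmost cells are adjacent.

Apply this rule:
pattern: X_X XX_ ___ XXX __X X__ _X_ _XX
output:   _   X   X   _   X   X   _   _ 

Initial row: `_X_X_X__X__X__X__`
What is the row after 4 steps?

X_____XX_XX_XX_XX
XXXXXX_X__X__X___
_____X__XX_XX_XXX
XXXXX_XX_X__X___X

XXXXX_XX_X__X___X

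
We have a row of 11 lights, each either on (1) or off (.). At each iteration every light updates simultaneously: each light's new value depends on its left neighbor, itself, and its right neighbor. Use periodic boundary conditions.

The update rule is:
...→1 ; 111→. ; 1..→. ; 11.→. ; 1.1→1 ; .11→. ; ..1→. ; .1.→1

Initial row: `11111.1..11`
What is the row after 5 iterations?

.....11....
1111....111
.....11....  (repeats iteration 1; period 2)
iteration 5: .....11....

.....11....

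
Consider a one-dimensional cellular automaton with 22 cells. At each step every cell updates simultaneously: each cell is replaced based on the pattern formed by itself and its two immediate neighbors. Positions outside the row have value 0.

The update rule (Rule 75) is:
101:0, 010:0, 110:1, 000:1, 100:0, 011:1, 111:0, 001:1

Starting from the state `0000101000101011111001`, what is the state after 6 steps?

1111000011000010001010
1001011111011100110000
0010010001010101110111
1100100110000001010101
1101001110111110000000
1100011010100010111111

1100011010100010111111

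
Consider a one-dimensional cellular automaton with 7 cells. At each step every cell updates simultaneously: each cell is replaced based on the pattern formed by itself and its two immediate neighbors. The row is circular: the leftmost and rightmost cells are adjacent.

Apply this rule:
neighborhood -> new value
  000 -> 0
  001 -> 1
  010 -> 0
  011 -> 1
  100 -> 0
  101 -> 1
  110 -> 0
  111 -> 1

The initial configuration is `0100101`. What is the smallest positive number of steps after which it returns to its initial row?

step 1: 1001010
step 2: 0010101
step 3: 0101010
step 4: 1010100
step 5: 0101001
step 6: 1010010
step 7: 0100101

7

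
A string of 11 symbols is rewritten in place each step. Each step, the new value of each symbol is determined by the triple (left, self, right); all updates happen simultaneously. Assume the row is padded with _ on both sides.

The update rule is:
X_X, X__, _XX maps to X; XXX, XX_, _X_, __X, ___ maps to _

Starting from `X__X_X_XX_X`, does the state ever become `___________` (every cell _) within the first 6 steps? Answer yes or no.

_X__X_XX_X_
__X__XX_X_X
___X_X_X_X_
____X_X_X_X
_____X_X_X_
______X_X_X
step 6 is ______X_X_X, still not uniform _

no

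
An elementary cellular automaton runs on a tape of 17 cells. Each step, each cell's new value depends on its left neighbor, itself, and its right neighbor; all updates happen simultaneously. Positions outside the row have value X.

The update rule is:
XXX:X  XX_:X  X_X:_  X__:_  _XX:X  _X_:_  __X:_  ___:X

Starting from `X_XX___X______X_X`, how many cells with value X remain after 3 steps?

step 1: X_XX_X___XXXX___X
step 2: X_XX___X_XXXX_X_X
step 3: X_XX_X___XXXX___X
count of X: 9

9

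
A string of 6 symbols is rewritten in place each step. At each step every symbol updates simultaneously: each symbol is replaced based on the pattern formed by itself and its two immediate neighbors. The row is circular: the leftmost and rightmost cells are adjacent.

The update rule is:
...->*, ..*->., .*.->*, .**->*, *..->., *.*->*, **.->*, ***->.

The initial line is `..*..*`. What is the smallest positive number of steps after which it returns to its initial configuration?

1

step 1: ..*..*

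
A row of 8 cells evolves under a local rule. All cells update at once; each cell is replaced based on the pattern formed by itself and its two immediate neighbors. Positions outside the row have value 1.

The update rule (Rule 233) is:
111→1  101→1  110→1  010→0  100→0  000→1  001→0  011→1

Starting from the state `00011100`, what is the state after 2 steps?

01011100
10111100

10111100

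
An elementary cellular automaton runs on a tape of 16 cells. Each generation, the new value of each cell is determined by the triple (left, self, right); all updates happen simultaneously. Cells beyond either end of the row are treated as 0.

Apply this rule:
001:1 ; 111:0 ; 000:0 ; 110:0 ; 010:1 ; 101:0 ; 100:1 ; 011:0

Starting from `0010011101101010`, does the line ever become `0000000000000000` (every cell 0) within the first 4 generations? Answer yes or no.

0111100000001011
1000010000011000
1100111000100100
0011000101111110
generation 4 is 0011000101111110, still not uniform 0

no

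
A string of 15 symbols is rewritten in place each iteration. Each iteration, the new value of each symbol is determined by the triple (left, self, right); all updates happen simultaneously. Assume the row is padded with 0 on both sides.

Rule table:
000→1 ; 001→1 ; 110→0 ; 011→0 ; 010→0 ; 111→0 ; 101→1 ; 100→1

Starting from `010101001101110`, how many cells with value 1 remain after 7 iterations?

iteration 1: 101010110010001
iteration 2: 010101001101110  (repeats iteration 0; period 2)
iteration 7: 101010110010001
count of 1: 7

7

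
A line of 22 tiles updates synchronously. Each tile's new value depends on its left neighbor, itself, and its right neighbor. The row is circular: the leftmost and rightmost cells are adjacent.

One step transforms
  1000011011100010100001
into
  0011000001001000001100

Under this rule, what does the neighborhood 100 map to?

At position 1 the neighborhood is 100; the next row has 0 there.

0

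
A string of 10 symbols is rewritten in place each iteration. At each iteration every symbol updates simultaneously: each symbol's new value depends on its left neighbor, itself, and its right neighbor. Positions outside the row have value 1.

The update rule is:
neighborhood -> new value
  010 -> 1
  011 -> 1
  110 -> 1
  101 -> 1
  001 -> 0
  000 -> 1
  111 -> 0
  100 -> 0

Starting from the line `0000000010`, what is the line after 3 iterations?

0101101011

0111111011
1100001110
0101101011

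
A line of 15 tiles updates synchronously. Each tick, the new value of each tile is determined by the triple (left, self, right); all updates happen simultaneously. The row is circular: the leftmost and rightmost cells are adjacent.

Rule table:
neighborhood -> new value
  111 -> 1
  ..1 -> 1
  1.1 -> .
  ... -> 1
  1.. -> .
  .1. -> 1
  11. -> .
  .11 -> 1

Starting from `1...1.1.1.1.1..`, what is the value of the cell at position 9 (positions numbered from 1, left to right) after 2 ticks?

1

1.111.1.1.1.1.1
..11..1.1.1.1.1
position 9 holds 1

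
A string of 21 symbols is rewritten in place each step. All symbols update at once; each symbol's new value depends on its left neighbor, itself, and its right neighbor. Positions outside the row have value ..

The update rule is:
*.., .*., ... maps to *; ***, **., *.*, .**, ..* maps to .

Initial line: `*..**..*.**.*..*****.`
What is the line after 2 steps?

**...*.*....**......*
..**.*.****...*****.*

..**.*.****...*****.*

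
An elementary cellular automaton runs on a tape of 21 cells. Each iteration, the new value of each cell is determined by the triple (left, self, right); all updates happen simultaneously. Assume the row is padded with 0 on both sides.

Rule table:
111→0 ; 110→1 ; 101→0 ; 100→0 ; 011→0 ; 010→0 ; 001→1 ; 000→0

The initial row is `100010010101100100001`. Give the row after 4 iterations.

000100100000101000010
001001000001000000100
010010000010000001000
100100000100000010000

100100000100000010000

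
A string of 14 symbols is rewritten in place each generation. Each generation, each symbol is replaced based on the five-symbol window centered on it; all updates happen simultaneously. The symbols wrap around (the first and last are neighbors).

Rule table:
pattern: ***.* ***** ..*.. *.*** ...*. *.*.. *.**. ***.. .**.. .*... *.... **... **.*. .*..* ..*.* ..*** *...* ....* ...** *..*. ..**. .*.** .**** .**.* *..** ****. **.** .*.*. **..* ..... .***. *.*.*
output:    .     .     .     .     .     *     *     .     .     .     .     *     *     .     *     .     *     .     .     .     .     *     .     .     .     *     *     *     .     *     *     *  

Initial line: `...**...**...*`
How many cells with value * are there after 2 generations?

.*...**...**..
...*...**...**
count of *: 5

5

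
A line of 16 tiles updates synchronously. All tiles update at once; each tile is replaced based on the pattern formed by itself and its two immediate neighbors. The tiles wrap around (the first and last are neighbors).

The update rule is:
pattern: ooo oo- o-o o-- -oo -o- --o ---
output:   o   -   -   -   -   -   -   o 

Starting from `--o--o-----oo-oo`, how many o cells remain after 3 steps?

9

-------ooo------
oooooo--o--ooooo
ooooo-------oooo
count of o: 9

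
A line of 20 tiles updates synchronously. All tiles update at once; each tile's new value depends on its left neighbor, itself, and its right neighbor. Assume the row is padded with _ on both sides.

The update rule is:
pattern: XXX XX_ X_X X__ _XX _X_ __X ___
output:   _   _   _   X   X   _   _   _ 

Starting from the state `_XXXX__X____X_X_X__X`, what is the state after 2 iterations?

__X___X__X________X_

iteration 1: _X___X__X________X__
iteration 2: __X___X__X________X_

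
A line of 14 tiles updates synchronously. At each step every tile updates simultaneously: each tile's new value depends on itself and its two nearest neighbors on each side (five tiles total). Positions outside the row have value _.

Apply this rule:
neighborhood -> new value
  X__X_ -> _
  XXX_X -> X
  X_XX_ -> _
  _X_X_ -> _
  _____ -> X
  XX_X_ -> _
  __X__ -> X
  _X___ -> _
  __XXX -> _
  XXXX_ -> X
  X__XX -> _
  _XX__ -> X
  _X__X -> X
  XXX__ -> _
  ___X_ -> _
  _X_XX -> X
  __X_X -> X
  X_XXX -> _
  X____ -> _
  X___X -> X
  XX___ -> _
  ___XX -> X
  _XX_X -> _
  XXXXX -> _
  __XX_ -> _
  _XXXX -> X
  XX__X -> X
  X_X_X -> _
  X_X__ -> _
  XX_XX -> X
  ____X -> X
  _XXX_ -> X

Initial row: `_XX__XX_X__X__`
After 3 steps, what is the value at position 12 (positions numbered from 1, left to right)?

_

X_XX_____X_X__
XX_X__XX_X____
____X_______XX
position 12 holds _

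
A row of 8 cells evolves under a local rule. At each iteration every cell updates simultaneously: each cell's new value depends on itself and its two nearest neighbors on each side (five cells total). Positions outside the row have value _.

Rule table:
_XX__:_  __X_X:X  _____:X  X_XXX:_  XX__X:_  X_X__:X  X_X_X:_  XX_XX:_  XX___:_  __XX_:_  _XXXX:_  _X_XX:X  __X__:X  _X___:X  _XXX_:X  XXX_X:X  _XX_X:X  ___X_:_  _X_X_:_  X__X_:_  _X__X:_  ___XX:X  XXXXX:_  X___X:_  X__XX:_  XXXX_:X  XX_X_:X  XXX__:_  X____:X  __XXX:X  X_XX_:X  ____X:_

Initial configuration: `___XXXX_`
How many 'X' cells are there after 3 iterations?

2

X_XX_X__
XXXXXXXX
X_____X_
count of X: 2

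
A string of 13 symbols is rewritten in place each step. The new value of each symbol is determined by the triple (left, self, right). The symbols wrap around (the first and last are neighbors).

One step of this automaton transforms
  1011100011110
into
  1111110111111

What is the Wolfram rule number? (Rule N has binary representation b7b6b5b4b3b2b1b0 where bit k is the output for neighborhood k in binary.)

position 3: 111 → 1  (bit 7 = 1)
position 4: 110 → 1  (bit 6 = 1)
position 1: 101 → 1  (bit 5 = 1)
position 5: 100 → 1  (bit 4 = 1)
position 2: 011 → 1  (bit 3 = 1)
position 0: 010 → 1  (bit 2 = 1)
position 7: 001 → 1  (bit 1 = 1)
position 6: 000 → 0  (bit 0 = 0)
bits b7..b0 = 11111110 = 254

254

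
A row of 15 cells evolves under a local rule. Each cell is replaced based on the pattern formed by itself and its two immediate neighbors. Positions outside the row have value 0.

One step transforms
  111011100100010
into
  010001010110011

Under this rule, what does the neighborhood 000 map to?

At position 11 the neighborhood is 000; the next row has 0 there.

0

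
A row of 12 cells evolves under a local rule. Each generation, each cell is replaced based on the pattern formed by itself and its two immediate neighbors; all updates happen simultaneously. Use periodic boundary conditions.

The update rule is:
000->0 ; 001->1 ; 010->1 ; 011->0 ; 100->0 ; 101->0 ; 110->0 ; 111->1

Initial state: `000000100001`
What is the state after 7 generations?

100011000001

generation 1: 000001100011
generation 2: 000010000100
generation 3: 000110001100
generation 4: 001000010000
generation 5: 011000110000
generation 6: 100001000000
generation 7: 100011000001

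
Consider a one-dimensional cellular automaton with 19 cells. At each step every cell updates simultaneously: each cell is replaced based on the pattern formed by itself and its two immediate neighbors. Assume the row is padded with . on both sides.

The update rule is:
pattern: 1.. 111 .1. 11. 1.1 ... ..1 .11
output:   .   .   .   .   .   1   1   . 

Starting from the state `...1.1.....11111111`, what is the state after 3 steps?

111....1111........
....111.....1111111
1111....1111.......

1111....1111.......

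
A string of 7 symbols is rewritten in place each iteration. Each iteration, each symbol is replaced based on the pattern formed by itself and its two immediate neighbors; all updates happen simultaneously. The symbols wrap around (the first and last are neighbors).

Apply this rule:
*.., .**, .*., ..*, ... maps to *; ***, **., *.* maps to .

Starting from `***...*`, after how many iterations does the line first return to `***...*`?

...****
****...
*...***
.****..
**...**
..****.
***...*

7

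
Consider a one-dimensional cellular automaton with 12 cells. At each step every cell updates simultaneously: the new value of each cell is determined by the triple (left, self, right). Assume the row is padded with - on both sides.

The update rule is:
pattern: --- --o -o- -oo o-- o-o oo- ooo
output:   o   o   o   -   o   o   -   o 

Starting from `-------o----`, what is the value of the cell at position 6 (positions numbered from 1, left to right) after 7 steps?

oooooooooooo
-oooooooooo-
o-oooooooo-o
oo-oooooo-oo
--o-oooo-o--
oooo-oo-oooo
-oo-o--o-oo-
position 6 holds -

-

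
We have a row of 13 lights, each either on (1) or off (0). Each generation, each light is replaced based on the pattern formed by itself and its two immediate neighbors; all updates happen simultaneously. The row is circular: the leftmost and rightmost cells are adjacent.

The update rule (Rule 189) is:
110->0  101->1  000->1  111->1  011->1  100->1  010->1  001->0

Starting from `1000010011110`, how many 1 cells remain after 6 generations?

10

generation 1: 1111011011101
generation 2: 1110110111011
generation 3: 1101101110111
generation 4: 1011011101111
generation 5: 0110111011111
generation 6: 1101110111110
count of 1: 10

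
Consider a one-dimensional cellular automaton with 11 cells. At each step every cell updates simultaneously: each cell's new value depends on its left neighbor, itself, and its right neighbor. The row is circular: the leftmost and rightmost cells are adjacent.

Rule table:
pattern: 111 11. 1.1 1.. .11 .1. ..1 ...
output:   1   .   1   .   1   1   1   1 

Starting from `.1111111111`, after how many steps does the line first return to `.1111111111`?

11

1111111111.
111111111.1
11111111.11
1111111.111
111111.1111
11111.11111
1111.111111
111.1111111
11.11111111
1.111111111
.1111111111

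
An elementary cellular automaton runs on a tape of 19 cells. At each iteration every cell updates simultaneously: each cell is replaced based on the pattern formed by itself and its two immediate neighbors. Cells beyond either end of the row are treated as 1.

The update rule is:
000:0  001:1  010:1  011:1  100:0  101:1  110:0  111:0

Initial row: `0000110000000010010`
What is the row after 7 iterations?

iteration 1: 0001100000000110111
iteration 2: 0011000000001101100
iteration 3: 0110000000011011001
iteration 4: 1100000000110110011
iteration 5: 0000000001101100110
iteration 6: 0000000011011001101
iteration 7: 0000000110110011011

0000000110110011011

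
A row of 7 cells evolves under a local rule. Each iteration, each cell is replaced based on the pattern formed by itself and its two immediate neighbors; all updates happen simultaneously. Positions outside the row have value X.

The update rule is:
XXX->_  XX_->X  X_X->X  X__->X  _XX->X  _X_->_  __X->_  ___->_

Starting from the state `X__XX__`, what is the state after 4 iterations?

_XXX_XX

XX_XXX_
_XXX_XX
XX_XXX_  (repeats iteration 1; period 2)
iteration 4: _XXX_XX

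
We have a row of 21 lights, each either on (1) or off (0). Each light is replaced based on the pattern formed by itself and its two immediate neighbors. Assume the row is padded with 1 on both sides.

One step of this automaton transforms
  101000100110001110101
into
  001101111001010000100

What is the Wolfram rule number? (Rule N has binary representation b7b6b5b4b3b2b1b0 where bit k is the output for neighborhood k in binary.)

position 15: 111 → 0  (bit 7 = 0)
position 0: 110 → 0  (bit 6 = 0)
position 1: 101 → 0  (bit 5 = 0)
position 3: 100 → 1  (bit 4 = 1)
position 9: 011 → 0  (bit 3 = 0)
position 2: 010 → 1  (bit 2 = 1)
position 5: 001 → 1  (bit 1 = 1)
position 4: 000 → 0  (bit 0 = 0)
bits b7..b0 = 00010110 = 22

22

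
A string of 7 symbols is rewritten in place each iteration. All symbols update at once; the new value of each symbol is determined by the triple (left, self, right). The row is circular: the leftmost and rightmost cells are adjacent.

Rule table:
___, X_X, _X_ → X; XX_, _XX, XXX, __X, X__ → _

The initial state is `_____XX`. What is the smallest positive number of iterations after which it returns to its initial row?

_XXX___
_____XX

2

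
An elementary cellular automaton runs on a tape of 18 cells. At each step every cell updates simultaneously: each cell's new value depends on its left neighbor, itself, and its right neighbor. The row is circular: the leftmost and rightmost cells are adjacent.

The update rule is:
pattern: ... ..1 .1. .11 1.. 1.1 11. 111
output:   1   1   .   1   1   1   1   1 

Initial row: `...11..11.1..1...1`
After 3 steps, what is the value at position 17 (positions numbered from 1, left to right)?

1111111111.11.111.
111111111111111111
111111111111111111
position 17 holds 1

1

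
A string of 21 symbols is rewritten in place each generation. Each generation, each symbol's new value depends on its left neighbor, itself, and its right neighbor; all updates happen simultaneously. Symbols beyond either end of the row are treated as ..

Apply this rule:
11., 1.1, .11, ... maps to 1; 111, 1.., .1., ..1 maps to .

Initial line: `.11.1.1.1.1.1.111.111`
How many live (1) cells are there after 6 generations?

14

.111.1.1.1.1.11.111.1
.1.11.1.1.1.11111.11.
..1111.1.1.11...1111.
1.1..11.1.111.1.1..1.
.1...111.11.11.1.....
...1.1.11111111..1111
count of 1: 14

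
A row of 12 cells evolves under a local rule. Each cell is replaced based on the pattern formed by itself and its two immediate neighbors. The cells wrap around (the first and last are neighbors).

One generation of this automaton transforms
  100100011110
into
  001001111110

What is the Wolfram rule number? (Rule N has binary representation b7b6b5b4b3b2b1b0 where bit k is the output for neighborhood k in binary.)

203

position 8: 111 → 1  (bit 7 = 1)
position 10: 110 → 1  (bit 6 = 1)
position 11: 101 → 0  (bit 5 = 0)
position 1: 100 → 0  (bit 4 = 0)
position 7: 011 → 1  (bit 3 = 1)
position 0: 010 → 0  (bit 2 = 0)
position 2: 001 → 1  (bit 1 = 1)
position 5: 000 → 1  (bit 0 = 1)
bits b7..b0 = 11001011 = 203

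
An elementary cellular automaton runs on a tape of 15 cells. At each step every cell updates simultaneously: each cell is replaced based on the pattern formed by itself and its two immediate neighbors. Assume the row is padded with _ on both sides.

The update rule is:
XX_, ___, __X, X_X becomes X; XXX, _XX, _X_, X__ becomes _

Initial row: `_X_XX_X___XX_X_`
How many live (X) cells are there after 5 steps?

X_X_XX__XX_XX__
_X_X_X_X_XX_X_X
X_X_X_X_X_XX_X_
_X_X_X_X_X_XX__
X_X_X_X_X_X_X_X
count of X: 8

8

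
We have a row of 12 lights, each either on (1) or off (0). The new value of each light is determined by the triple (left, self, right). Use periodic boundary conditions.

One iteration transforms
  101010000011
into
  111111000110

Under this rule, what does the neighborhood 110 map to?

1

At position 0 the neighborhood is 110; the next row has 1 there.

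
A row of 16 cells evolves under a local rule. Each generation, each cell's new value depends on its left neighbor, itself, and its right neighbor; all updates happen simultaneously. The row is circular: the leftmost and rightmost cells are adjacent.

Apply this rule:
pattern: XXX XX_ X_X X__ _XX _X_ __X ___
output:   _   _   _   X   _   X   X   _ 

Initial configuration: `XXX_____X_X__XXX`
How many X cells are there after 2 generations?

5

___X___XX_XXX___
__XXX_X______X__
count of X: 5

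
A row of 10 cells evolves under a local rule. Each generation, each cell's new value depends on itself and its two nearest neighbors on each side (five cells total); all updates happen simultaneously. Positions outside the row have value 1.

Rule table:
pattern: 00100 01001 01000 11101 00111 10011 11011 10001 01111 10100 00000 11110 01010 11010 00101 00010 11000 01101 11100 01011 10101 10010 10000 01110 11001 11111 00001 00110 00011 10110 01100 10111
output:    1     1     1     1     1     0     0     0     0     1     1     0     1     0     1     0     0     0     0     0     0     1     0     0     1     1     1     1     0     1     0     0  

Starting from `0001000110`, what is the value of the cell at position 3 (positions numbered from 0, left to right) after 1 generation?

1

generation 1: 0001100100
position 3 holds 1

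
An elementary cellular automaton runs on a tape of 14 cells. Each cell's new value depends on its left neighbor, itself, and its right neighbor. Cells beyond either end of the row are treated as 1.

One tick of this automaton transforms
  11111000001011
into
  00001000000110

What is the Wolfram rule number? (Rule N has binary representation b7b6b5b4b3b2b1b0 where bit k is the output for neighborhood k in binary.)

104

position 0: 111 → 0  (bit 7 = 0)
position 4: 110 → 1  (bit 6 = 1)
position 11: 101 → 1  (bit 5 = 1)
position 5: 100 → 0  (bit 4 = 0)
position 12: 011 → 1  (bit 3 = 1)
position 10: 010 → 0  (bit 2 = 0)
position 9: 001 → 0  (bit 1 = 0)
position 6: 000 → 0  (bit 0 = 0)
bits b7..b0 = 01101000 = 104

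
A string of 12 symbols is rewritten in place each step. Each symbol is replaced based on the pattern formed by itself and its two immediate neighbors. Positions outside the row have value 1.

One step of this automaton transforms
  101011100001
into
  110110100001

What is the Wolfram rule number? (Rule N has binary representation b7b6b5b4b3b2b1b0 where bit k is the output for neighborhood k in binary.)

position 5: 111 → 0  (bit 7 = 0)
position 0: 110 → 1  (bit 6 = 1)
position 1: 101 → 1  (bit 5 = 1)
position 7: 100 → 0  (bit 4 = 0)
position 4: 011 → 1  (bit 3 = 1)
position 2: 010 → 0  (bit 2 = 0)
position 10: 001 → 0  (bit 1 = 0)
position 8: 000 → 0  (bit 0 = 0)
bits b7..b0 = 01101000 = 104

104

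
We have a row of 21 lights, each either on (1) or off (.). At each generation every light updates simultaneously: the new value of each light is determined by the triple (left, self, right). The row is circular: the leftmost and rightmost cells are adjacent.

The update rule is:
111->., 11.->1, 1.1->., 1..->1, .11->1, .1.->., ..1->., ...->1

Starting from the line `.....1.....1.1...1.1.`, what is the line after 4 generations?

11.111....1....11..1.

generation 1: 1111..1111....11....1
generation 2: ...11.1..1111.11111.1
generation 3: 11.11..1.1..1.1...1..
generation 4: 11.111....1....11..1.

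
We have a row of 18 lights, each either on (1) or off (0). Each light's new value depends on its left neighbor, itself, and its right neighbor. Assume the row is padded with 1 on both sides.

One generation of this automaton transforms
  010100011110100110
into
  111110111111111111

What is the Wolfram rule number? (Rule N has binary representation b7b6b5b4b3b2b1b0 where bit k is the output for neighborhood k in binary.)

position 8: 111 → 1  (bit 7 = 1)
position 10: 110 → 1  (bit 6 = 1)
position 0: 101 → 1  (bit 5 = 1)
position 4: 100 → 1  (bit 4 = 1)
position 7: 011 → 1  (bit 3 = 1)
position 1: 010 → 1  (bit 2 = 1)
position 6: 001 → 1  (bit 1 = 1)
position 5: 000 → 0  (bit 0 = 0)
bits b7..b0 = 11111110 = 254

254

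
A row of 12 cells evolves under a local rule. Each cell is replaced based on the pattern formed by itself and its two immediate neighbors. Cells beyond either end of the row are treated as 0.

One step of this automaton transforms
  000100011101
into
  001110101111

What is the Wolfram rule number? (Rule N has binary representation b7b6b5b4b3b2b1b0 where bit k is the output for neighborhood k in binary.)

position 8: 111 → 1  (bit 7 = 1)
position 9: 110 → 1  (bit 6 = 1)
position 10: 101 → 1  (bit 5 = 1)
position 4: 100 → 1  (bit 4 = 1)
position 7: 011 → 0  (bit 3 = 0)
position 3: 010 → 1  (bit 2 = 1)
position 2: 001 → 1  (bit 1 = 1)
position 0: 000 → 0  (bit 0 = 0)
bits b7..b0 = 11110110 = 246

246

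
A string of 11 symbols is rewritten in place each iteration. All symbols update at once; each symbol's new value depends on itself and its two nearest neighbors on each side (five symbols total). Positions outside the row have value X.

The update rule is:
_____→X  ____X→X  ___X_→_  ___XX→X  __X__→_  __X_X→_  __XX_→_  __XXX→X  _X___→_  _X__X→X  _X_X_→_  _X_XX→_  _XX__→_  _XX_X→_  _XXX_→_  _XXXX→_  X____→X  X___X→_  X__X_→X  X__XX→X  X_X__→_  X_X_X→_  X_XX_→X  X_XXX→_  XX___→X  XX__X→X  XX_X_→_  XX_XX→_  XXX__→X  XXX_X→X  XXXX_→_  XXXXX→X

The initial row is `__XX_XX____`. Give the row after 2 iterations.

XX___X_XXXX
_XX______XX

_XX______XX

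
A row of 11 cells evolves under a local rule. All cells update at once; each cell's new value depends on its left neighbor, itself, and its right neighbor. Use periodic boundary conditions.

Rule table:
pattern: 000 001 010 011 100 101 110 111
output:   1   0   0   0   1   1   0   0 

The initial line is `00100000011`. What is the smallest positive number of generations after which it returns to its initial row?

22

10011111000
01000000110
00111110001
10000001100
01111100010
00000011001
11111000100
00000110010
11110001001
00001100100
11100010011
00011001000
11000100111
00110010000
10001001111
01100100000
00010011111
11001000000
00100111110
10010000001
01001111100
00100000011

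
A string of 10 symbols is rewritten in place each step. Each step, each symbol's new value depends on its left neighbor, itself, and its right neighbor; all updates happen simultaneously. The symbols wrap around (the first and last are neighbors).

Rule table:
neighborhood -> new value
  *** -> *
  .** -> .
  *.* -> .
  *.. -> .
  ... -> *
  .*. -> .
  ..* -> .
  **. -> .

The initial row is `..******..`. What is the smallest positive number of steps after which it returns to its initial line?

6

step 1: *..****..*
step 2: ....**....
step 3: ***....***
step 4: **..**..**
step 5: *........*
step 6: ..******..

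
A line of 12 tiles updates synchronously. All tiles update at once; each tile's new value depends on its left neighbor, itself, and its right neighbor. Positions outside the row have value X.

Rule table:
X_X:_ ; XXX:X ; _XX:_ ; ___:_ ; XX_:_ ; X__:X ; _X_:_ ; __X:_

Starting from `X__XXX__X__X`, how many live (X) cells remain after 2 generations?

3

generation 1: _X__X_X__X__
generation 2: __X____X__X_
count of X: 3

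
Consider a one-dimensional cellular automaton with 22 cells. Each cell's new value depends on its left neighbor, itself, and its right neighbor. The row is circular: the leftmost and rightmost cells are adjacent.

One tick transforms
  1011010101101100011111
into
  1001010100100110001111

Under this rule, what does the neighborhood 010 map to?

1

At position 5 the neighborhood is 010; the next row has 1 there.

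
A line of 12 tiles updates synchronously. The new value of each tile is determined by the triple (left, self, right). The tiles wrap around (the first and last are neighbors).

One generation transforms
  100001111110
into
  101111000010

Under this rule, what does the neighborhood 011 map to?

1

At position 5 the neighborhood is 011; the next row has 1 there.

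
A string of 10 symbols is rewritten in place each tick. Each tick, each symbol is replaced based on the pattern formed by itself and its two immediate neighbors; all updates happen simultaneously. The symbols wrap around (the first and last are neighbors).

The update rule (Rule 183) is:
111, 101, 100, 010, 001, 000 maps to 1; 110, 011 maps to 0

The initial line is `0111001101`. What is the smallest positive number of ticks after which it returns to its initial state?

2

1010110011
0111001101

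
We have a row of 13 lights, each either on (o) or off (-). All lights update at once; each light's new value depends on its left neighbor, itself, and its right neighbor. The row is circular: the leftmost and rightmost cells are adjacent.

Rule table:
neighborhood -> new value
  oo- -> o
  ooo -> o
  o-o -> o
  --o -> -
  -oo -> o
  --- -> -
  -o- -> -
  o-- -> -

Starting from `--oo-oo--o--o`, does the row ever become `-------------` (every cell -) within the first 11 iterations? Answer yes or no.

--ooooo------
--ooooo------  (fixed point — unchanged through iteration 11)
iteration 11 is --ooooo------, still not uniform -

no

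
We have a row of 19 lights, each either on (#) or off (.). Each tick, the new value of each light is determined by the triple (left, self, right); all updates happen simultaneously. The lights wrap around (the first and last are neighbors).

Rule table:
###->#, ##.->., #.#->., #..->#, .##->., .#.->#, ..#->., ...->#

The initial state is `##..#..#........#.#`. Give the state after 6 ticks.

..#.##...##.##...#.

tick 1: #.#.##.########.#..
tick 2: #.#.....######..##.
tick 3: #.#####..####.#....
tick 4: #..###.#..##..####.
tick 5: ##..#..##...#..##..
tick 6: ..#.##...##.##...#.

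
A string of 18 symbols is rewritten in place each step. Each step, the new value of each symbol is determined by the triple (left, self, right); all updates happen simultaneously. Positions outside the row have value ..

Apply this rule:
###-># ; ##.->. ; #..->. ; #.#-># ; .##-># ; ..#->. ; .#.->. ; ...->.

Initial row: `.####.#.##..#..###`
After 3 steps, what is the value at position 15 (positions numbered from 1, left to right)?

.

step 1: .###.#.##......##.
step 2: .##.#.##.......#..
step 3: .#.#.##...........
position 15 holds .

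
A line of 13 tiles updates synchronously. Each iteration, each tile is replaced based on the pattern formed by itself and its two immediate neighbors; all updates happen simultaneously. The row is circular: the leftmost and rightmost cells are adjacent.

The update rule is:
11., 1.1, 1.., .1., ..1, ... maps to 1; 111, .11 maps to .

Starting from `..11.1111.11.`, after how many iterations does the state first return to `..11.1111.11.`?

13

11.11...11.11
.11.1111.11..
1.11...11.111
11.1111.11...
.11...11.1111
1.1111.11...1
11...11.1111.
.1111.11...11
1...11.1111.1
1111.11...11.
...11.1111.11
111.11...11.1
..11.1111.11.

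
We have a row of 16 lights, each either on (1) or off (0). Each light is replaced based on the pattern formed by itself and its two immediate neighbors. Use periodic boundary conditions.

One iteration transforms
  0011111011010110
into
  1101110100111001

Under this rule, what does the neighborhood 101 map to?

1

At position 7 the neighborhood is 101; the next row has 1 there.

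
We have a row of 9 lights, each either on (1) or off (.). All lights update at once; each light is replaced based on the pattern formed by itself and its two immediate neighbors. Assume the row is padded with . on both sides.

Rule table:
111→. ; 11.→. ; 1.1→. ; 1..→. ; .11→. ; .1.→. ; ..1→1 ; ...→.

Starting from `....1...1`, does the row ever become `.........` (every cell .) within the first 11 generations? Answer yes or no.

yes

generation 1: ...1...1.
generation 2: ..1...1..
generation 3: .1...1...
generation 4: 1...1....
generation 5: ...1.....
generation 6: ..1......
generation 7: .1.......
generation 8: 1........
generation 9: .........
all cells are . at generation 9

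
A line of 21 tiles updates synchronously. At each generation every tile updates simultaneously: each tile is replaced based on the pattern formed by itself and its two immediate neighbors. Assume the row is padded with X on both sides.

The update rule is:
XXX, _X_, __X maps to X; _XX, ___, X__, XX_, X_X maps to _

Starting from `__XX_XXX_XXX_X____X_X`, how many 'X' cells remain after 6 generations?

7

generation 1: _X____X___X__X___XX__
generation 2: _X___XX__XX_XX__X___X
generation 3: _X__X___X______XX__X_
generation 4: _X_XX__XX_____X___XX_
generation 5: _X____X______XX__X___
generation 6: _X___XX_____X___XX__X
count of X: 7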